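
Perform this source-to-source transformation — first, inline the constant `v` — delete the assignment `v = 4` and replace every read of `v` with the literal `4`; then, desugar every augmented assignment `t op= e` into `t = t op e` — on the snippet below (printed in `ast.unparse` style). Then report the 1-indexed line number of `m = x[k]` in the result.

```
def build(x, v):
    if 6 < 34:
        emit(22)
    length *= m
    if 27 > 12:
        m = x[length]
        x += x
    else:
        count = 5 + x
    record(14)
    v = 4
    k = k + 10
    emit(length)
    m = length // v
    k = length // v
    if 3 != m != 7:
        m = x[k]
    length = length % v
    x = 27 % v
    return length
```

Transformed code:
def build(x, v):
    if 6 < 34:
        emit(22)
    length = length * m
    if 27 > 12:
        m = x[length]
        x = x + x
    else:
        count = 5 + x
    record(14)
    k = k + 10
    emit(length)
    m = length // 4
    k = length // 4
    if 3 != m != 7:
        m = x[k]
    length = length % 4
    x = 27 % 4
    return length

16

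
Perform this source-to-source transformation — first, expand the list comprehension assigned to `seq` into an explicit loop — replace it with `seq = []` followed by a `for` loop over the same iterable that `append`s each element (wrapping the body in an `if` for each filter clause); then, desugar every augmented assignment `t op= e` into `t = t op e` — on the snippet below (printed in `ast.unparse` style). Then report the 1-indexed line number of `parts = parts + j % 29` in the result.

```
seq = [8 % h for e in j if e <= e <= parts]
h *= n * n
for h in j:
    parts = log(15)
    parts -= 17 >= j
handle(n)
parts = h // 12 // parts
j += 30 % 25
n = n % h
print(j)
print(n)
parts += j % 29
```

15

Transformed code:
seq = []
for e in j:
    if e <= e <= parts:
        seq.append(8 % h)
h = h * (n * n)
for h in j:
    parts = log(15)
    parts = parts - (17 >= j)
handle(n)
parts = h // 12 // parts
j = j + 30 % 25
n = n % h
print(j)
print(n)
parts = parts + j % 29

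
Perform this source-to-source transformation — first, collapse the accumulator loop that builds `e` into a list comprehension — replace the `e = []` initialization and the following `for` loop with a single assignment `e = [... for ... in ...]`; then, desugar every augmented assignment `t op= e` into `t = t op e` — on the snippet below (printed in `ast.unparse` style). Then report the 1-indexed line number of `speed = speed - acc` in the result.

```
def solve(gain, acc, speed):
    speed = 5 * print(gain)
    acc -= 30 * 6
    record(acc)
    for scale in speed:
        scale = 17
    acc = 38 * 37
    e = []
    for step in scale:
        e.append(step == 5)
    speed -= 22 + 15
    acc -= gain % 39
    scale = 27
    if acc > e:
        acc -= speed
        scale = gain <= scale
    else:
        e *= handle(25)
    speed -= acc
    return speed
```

17

Transformed code:
def solve(gain, acc, speed):
    speed = 5 * print(gain)
    acc = acc - 30 * 6
    record(acc)
    for scale in speed:
        scale = 17
    acc = 38 * 37
    e = [step == 5 for step in scale]
    speed = speed - (22 + 15)
    acc = acc - gain % 39
    scale = 27
    if acc > e:
        acc = acc - speed
        scale = gain <= scale
    else:
        e = e * handle(25)
    speed = speed - acc
    return speed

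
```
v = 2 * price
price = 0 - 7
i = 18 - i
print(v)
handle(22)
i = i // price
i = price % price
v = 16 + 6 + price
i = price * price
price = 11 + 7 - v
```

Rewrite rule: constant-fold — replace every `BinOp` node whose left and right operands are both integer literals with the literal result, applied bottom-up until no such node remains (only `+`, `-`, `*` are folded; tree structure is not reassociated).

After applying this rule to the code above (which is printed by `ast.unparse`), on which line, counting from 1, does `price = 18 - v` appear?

Transformed code:
v = 2 * price
price = -7
i = 18 - i
print(v)
handle(22)
i = i // price
i = price % price
v = 22 + price
i = price * price
price = 18 - v

10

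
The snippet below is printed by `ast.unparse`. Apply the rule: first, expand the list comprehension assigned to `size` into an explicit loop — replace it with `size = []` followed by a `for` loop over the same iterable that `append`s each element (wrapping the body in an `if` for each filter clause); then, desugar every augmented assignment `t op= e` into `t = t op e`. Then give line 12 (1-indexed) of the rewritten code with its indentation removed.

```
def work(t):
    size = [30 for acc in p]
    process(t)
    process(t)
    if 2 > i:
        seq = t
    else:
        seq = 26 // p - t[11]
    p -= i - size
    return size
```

return size

Transformed code:
def work(t):
    size = []
    for acc in p:
        size.append(30)
    process(t)
    process(t)
    if 2 > i:
        seq = t
    else:
        seq = 26 // p - t[11]
    p = p - (i - size)
    return size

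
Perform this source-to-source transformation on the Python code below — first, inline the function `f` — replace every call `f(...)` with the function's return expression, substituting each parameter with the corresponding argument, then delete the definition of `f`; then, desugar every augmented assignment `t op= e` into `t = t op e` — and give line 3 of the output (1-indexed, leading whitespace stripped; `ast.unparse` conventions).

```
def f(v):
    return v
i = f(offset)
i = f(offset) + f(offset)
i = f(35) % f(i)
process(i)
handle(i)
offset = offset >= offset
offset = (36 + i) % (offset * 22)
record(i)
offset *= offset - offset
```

i = 35 % i

Transformed code:
i = offset
i = offset + offset
i = 35 % i
process(i)
handle(i)
offset = offset >= offset
offset = (36 + i) % (offset * 22)
record(i)
offset = offset * (offset - offset)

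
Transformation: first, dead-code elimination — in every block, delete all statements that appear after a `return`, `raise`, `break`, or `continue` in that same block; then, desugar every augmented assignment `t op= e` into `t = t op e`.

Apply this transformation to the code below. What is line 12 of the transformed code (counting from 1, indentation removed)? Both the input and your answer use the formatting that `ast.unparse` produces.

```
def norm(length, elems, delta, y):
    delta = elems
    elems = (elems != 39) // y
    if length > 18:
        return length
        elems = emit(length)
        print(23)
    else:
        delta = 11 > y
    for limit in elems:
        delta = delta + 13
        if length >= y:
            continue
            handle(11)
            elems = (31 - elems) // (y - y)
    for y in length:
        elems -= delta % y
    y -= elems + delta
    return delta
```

for y in length:

Transformed code:
def norm(length, elems, delta, y):
    delta = elems
    elems = (elems != 39) // y
    if length > 18:
        return length
    else:
        delta = 11 > y
    for limit in elems:
        delta = delta + 13
        if length >= y:
            continue
    for y in length:
        elems = elems - delta % y
    y = y - (elems + delta)
    return delta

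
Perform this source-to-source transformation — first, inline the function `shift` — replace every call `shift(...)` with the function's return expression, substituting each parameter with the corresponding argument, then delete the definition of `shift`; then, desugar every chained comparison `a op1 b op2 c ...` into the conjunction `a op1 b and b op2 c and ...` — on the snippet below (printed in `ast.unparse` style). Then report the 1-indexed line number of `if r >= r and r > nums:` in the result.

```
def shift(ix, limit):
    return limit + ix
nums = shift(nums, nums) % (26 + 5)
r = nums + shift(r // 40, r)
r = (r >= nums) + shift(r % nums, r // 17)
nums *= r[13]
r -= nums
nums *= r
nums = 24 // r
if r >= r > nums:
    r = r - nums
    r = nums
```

8

Transformed code:
nums = (nums + nums) % (26 + 5)
r = nums + (r + r // 40)
r = (r >= nums) + (r // 17 + r % nums)
nums *= r[13]
r -= nums
nums *= r
nums = 24 // r
if r >= r and r > nums:
    r = r - nums
    r = nums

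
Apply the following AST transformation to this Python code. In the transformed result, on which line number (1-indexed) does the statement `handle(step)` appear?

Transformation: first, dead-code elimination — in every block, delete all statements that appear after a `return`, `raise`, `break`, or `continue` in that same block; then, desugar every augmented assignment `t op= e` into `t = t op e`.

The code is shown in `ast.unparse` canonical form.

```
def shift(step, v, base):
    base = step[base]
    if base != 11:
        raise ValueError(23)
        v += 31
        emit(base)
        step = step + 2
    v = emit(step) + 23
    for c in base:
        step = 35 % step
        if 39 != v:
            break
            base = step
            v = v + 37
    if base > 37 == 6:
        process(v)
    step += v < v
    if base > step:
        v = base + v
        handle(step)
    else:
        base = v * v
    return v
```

Transformed code:
def shift(step, v, base):
    base = step[base]
    if base != 11:
        raise ValueError(23)
    v = emit(step) + 23
    for c in base:
        step = 35 % step
        if 39 != v:
            break
    if base > 37 == 6:
        process(v)
    step = step + (v < v)
    if base > step:
        v = base + v
        handle(step)
    else:
        base = v * v
    return v

15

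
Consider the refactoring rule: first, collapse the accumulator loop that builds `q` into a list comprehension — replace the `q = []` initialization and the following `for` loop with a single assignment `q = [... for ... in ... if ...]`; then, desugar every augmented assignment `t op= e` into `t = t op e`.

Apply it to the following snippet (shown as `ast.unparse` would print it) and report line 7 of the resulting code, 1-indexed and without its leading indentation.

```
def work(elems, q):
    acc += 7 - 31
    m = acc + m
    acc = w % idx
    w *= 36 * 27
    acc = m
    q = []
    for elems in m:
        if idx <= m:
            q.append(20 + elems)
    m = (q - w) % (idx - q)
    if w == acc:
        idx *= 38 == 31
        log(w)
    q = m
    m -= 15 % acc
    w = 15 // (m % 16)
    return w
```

Transformed code:
def work(elems, q):
    acc = acc + (7 - 31)
    m = acc + m
    acc = w % idx
    w = w * (36 * 27)
    acc = m
    q = [20 + elems for elems in m if idx <= m]
    m = (q - w) % (idx - q)
    if w == acc:
        idx = idx * (38 == 31)
        log(w)
    q = m
    m = m - 15 % acc
    w = 15 // (m % 16)
    return w

q = [20 + elems for elems in m if idx <= m]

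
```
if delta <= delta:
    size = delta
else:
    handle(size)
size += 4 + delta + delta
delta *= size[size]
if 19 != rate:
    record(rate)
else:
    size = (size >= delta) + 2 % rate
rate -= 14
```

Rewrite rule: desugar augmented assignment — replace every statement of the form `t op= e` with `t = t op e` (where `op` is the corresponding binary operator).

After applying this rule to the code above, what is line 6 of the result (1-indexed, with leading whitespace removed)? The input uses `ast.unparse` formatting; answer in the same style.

delta = delta * size[size]

Transformed code:
if delta <= delta:
    size = delta
else:
    handle(size)
size = size + (4 + delta + delta)
delta = delta * size[size]
if 19 != rate:
    record(rate)
else:
    size = (size >= delta) + 2 % rate
rate = rate - 14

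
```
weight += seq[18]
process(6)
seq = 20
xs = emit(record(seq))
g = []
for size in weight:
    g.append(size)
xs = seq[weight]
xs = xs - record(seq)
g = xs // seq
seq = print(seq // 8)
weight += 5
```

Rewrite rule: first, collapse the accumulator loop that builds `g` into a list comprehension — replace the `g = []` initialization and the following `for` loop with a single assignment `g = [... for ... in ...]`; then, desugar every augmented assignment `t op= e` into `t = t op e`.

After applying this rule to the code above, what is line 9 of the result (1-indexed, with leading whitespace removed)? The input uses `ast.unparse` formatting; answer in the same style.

Transformed code:
weight = weight + seq[18]
process(6)
seq = 20
xs = emit(record(seq))
g = [size for size in weight]
xs = seq[weight]
xs = xs - record(seq)
g = xs // seq
seq = print(seq // 8)
weight = weight + 5

seq = print(seq // 8)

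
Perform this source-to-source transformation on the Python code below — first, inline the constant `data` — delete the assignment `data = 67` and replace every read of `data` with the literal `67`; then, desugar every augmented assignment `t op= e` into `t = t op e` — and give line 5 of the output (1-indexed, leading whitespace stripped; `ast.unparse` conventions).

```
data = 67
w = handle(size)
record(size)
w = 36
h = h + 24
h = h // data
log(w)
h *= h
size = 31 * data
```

h = h // 67

Transformed code:
w = handle(size)
record(size)
w = 36
h = h + 24
h = h // 67
log(w)
h = h * h
size = 31 * 67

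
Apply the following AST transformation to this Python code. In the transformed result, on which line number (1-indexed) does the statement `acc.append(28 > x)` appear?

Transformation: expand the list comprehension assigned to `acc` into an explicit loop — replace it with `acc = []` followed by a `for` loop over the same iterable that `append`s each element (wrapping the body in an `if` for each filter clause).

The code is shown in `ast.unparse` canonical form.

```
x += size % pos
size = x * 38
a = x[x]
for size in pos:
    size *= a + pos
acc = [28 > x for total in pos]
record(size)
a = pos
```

Transformed code:
x += size % pos
size = x * 38
a = x[x]
for size in pos:
    size *= a + pos
acc = []
for total in pos:
    acc.append(28 > x)
record(size)
a = pos

8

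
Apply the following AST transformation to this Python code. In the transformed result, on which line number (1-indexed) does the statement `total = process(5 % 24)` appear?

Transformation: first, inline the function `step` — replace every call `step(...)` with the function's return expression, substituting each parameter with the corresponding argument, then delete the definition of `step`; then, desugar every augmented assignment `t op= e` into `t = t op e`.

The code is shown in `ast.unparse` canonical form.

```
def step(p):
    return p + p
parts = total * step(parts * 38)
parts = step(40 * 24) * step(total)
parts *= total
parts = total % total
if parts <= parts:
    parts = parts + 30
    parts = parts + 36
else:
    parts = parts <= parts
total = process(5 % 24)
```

10

Transformed code:
parts = total * (parts * 38 + parts * 38)
parts = (40 * 24 + 40 * 24) * (total + total)
parts = parts * total
parts = total % total
if parts <= parts:
    parts = parts + 30
    parts = parts + 36
else:
    parts = parts <= parts
total = process(5 % 24)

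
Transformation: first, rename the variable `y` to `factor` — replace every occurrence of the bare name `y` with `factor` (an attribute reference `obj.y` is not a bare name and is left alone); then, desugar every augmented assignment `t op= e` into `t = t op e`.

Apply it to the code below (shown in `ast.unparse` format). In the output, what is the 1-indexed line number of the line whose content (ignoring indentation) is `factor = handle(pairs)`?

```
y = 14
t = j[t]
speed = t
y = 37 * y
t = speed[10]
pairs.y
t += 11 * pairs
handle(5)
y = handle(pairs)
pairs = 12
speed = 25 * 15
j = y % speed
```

Transformed code:
factor = 14
t = j[t]
speed = t
factor = 37 * factor
t = speed[10]
pairs.y
t = t + 11 * pairs
handle(5)
factor = handle(pairs)
pairs = 12
speed = 25 * 15
j = factor % speed

9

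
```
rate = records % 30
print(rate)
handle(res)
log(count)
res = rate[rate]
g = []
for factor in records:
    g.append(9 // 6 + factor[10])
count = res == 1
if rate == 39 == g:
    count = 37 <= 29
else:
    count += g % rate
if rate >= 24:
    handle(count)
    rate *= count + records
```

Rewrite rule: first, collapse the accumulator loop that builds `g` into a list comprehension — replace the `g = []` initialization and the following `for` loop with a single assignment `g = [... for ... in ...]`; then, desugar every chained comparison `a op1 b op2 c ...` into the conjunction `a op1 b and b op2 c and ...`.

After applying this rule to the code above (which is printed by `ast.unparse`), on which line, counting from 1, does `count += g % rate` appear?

11

Transformed code:
rate = records % 30
print(rate)
handle(res)
log(count)
res = rate[rate]
g = [9 // 6 + factor[10] for factor in records]
count = res == 1
if rate == 39 and 39 == g:
    count = 37 <= 29
else:
    count += g % rate
if rate >= 24:
    handle(count)
    rate *= count + records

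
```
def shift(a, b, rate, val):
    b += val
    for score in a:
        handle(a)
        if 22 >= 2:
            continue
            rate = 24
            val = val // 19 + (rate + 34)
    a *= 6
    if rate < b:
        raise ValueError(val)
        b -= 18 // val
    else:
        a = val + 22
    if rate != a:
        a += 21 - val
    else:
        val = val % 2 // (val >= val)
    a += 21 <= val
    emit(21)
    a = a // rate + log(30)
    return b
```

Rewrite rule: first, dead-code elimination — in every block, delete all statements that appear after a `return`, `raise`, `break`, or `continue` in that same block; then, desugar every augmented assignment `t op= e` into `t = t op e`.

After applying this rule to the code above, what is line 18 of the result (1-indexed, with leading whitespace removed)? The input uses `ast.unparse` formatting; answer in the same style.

a = a // rate + log(30)

Transformed code:
def shift(a, b, rate, val):
    b = b + val
    for score in a:
        handle(a)
        if 22 >= 2:
            continue
    a = a * 6
    if rate < b:
        raise ValueError(val)
    else:
        a = val + 22
    if rate != a:
        a = a + (21 - val)
    else:
        val = val % 2 // (val >= val)
    a = a + (21 <= val)
    emit(21)
    a = a // rate + log(30)
    return b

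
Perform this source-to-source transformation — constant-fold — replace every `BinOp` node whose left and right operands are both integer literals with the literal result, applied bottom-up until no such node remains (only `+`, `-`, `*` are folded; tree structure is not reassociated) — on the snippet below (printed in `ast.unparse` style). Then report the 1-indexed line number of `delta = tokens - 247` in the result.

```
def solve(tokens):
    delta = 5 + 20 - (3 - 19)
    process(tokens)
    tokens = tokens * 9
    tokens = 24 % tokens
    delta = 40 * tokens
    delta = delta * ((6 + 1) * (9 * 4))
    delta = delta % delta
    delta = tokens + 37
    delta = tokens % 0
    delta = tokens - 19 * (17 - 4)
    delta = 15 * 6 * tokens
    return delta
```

Transformed code:
def solve(tokens):
    delta = 41
    process(tokens)
    tokens = tokens * 9
    tokens = 24 % tokens
    delta = 40 * tokens
    delta = delta * 252
    delta = delta % delta
    delta = tokens + 37
    delta = tokens % 0
    delta = tokens - 247
    delta = 90 * tokens
    return delta

11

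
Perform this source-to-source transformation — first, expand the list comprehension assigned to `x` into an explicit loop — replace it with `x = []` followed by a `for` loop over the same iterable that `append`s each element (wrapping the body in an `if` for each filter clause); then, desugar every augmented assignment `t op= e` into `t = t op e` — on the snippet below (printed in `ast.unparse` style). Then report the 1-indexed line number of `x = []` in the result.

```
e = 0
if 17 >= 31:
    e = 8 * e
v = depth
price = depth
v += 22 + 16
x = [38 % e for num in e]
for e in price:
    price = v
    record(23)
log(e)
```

Transformed code:
e = 0
if 17 >= 31:
    e = 8 * e
v = depth
price = depth
v = v + (22 + 16)
x = []
for num in e:
    x.append(38 % e)
for e in price:
    price = v
    record(23)
log(e)

7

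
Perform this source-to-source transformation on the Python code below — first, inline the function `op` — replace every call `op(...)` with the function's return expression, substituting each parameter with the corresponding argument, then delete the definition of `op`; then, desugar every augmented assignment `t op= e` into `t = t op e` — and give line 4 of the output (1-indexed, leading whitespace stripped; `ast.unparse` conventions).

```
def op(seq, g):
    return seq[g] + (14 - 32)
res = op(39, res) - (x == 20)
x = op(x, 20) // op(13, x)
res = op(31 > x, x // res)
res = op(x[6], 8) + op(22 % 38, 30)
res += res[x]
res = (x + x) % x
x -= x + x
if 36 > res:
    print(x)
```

Transformed code:
res = 39[res] + (14 - 32) - (x == 20)
x = (x[20] + (14 - 32)) // (13[x] + (14 - 32))
res = (31 > x)[x // res] + (14 - 32)
res = x[6][8] + (14 - 32) + ((22 % 38)[30] + (14 - 32))
res = res + res[x]
res = (x + x) % x
x = x - (x + x)
if 36 > res:
    print(x)

res = x[6][8] + (14 - 32) + ((22 % 38)[30] + (14 - 32))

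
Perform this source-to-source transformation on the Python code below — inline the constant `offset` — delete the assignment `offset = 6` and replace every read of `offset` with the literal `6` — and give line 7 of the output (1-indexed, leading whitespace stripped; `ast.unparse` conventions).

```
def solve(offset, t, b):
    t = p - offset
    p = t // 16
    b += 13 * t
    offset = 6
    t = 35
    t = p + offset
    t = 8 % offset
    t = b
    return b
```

Transformed code:
def solve(offset, t, b):
    t = p - 6
    p = t // 16
    b += 13 * t
    t = 35
    t = p + 6
    t = 8 % 6
    t = b
    return b

t = 8 % 6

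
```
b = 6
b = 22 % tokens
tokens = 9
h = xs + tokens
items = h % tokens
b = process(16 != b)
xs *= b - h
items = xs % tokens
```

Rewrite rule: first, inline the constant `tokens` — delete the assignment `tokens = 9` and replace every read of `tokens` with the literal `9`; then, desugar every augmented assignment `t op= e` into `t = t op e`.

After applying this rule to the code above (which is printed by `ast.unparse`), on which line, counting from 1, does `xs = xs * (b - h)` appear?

6

Transformed code:
b = 6
b = 22 % 9
h = xs + 9
items = h % 9
b = process(16 != b)
xs = xs * (b - h)
items = xs % 9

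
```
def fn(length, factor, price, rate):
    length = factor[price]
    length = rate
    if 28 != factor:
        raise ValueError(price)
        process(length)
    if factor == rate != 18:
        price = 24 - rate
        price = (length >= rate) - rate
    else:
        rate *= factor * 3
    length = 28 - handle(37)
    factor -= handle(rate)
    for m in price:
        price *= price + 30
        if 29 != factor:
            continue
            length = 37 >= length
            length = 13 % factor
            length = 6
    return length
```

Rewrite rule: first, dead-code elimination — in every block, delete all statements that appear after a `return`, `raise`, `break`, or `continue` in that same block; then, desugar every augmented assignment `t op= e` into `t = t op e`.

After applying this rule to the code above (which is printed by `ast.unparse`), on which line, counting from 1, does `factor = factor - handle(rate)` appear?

Transformed code:
def fn(length, factor, price, rate):
    length = factor[price]
    length = rate
    if 28 != factor:
        raise ValueError(price)
    if factor == rate != 18:
        price = 24 - rate
        price = (length >= rate) - rate
    else:
        rate = rate * (factor * 3)
    length = 28 - handle(37)
    factor = factor - handle(rate)
    for m in price:
        price = price * (price + 30)
        if 29 != factor:
            continue
    return length

12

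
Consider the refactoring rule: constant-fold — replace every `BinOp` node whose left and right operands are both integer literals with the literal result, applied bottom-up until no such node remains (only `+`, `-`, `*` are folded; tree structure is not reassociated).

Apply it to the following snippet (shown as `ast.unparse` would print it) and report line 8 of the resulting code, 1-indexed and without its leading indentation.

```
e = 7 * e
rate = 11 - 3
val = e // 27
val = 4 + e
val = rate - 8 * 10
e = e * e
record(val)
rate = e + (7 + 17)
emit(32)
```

rate = e + 24

Transformed code:
e = 7 * e
rate = 8
val = e // 27
val = 4 + e
val = rate - 80
e = e * e
record(val)
rate = e + 24
emit(32)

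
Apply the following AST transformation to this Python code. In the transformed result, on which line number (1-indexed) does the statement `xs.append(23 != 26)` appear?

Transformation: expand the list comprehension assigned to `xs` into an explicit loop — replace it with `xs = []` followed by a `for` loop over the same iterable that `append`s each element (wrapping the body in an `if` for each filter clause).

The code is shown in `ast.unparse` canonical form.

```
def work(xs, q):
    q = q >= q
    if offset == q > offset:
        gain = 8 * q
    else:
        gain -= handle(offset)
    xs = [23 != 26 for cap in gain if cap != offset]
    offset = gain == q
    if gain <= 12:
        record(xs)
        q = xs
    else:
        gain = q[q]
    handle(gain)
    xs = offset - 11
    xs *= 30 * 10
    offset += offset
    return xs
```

10

Transformed code:
def work(xs, q):
    q = q >= q
    if offset == q > offset:
        gain = 8 * q
    else:
        gain -= handle(offset)
    xs = []
    for cap in gain:
        if cap != offset:
            xs.append(23 != 26)
    offset = gain == q
    if gain <= 12:
        record(xs)
        q = xs
    else:
        gain = q[q]
    handle(gain)
    xs = offset - 11
    xs *= 30 * 10
    offset += offset
    return xs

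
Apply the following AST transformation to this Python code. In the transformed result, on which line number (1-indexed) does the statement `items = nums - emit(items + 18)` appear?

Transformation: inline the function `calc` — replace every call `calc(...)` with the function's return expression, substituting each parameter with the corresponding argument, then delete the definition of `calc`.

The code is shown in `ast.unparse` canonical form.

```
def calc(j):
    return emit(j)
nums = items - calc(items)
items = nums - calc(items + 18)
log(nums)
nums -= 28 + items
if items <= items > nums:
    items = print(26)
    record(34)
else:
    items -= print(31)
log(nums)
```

Transformed code:
nums = items - emit(items)
items = nums - emit(items + 18)
log(nums)
nums -= 28 + items
if items <= items > nums:
    items = print(26)
    record(34)
else:
    items -= print(31)
log(nums)

2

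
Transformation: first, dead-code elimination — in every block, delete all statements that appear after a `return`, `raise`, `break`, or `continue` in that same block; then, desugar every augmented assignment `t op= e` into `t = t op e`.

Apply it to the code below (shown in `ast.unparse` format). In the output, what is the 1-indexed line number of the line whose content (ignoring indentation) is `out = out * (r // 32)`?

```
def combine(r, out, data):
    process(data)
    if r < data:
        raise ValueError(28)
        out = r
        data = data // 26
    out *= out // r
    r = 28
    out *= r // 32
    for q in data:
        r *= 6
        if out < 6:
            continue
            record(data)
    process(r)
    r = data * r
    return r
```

Transformed code:
def combine(r, out, data):
    process(data)
    if r < data:
        raise ValueError(28)
    out = out * (out // r)
    r = 28
    out = out * (r // 32)
    for q in data:
        r = r * 6
        if out < 6:
            continue
    process(r)
    r = data * r
    return r

7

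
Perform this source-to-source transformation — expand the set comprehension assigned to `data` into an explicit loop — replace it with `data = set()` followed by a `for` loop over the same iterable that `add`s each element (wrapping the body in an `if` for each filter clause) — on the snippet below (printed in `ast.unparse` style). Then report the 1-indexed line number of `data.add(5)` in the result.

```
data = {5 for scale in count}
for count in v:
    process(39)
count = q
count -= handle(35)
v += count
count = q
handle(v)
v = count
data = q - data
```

Transformed code:
data = set()
for scale in count:
    data.add(5)
for count in v:
    process(39)
count = q
count -= handle(35)
v += count
count = q
handle(v)
v = count
data = q - data

3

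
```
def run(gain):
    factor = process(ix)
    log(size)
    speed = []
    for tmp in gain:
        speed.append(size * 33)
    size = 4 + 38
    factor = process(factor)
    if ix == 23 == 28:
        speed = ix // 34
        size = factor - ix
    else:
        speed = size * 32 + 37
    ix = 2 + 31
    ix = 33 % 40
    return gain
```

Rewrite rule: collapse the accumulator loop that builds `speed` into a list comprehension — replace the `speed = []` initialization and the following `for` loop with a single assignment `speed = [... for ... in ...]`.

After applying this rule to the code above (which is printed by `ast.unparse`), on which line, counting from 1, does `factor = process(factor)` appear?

Transformed code:
def run(gain):
    factor = process(ix)
    log(size)
    speed = [size * 33 for tmp in gain]
    size = 4 + 38
    factor = process(factor)
    if ix == 23 == 28:
        speed = ix // 34
        size = factor - ix
    else:
        speed = size * 32 + 37
    ix = 2 + 31
    ix = 33 % 40
    return gain

6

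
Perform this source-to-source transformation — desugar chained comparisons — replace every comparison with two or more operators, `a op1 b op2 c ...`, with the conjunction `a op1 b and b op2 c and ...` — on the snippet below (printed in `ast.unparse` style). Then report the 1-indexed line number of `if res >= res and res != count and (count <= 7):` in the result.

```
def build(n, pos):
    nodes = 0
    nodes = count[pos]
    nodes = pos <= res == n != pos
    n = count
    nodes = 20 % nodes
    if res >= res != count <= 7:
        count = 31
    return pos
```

Transformed code:
def build(n, pos):
    nodes = 0
    nodes = count[pos]
    nodes = pos <= res and res == n and (n != pos)
    n = count
    nodes = 20 % nodes
    if res >= res and res != count and (count <= 7):
        count = 31
    return pos

7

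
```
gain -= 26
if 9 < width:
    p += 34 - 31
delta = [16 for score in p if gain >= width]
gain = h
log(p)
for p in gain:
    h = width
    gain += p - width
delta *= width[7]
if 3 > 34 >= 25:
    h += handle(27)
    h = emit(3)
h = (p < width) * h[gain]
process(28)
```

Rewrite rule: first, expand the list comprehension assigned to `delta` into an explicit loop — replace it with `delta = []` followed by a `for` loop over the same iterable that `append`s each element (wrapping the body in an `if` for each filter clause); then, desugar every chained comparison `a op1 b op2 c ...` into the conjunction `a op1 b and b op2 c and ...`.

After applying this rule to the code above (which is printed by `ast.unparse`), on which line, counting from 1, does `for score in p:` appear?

5

Transformed code:
gain -= 26
if 9 < width:
    p += 34 - 31
delta = []
for score in p:
    if gain >= width:
        delta.append(16)
gain = h
log(p)
for p in gain:
    h = width
    gain += p - width
delta *= width[7]
if 3 > 34 and 34 >= 25:
    h += handle(27)
    h = emit(3)
h = (p < width) * h[gain]
process(28)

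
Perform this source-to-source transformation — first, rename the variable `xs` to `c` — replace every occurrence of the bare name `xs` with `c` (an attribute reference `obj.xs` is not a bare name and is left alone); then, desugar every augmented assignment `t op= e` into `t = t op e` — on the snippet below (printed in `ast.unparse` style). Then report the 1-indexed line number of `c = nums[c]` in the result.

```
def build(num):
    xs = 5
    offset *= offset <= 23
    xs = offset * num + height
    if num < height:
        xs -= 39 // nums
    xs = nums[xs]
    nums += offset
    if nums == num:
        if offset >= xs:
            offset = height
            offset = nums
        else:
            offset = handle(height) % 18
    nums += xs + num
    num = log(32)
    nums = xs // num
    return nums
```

7

Transformed code:
def build(num):
    c = 5
    offset = offset * (offset <= 23)
    c = offset * num + height
    if num < height:
        c = c - 39 // nums
    c = nums[c]
    nums = nums + offset
    if nums == num:
        if offset >= c:
            offset = height
            offset = nums
        else:
            offset = handle(height) % 18
    nums = nums + (c + num)
    num = log(32)
    nums = c // num
    return nums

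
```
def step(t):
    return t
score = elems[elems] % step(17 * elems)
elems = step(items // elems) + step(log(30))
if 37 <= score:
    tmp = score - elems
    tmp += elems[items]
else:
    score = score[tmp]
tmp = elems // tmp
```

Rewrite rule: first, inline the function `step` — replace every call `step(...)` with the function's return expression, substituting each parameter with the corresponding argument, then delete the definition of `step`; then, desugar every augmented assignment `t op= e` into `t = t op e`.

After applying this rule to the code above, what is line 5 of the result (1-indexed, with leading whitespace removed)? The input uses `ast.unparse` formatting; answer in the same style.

tmp = tmp + elems[items]

Transformed code:
score = elems[elems] % (17 * elems)
elems = items // elems + log(30)
if 37 <= score:
    tmp = score - elems
    tmp = tmp + elems[items]
else:
    score = score[tmp]
tmp = elems // tmp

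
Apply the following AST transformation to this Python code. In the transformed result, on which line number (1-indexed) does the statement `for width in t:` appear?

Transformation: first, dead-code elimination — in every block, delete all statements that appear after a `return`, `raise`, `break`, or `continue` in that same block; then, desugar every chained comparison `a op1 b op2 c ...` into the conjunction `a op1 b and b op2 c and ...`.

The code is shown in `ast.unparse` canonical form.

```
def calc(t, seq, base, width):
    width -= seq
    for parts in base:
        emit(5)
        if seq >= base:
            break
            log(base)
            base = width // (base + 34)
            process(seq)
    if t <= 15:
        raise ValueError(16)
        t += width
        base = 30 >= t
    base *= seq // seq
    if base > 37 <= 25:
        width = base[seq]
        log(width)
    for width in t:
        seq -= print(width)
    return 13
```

Transformed code:
def calc(t, seq, base, width):
    width -= seq
    for parts in base:
        emit(5)
        if seq >= base:
            break
    if t <= 15:
        raise ValueError(16)
    base *= seq // seq
    if base > 37 and 37 <= 25:
        width = base[seq]
        log(width)
    for width in t:
        seq -= print(width)
    return 13

13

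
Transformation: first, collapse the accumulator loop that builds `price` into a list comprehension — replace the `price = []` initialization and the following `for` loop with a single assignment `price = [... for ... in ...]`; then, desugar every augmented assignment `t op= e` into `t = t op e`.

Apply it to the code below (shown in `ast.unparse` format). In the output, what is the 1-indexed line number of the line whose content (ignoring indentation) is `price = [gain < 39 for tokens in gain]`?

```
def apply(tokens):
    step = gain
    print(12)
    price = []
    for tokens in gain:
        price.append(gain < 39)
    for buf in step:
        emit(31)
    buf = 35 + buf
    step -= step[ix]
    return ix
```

4

Transformed code:
def apply(tokens):
    step = gain
    print(12)
    price = [gain < 39 for tokens in gain]
    for buf in step:
        emit(31)
    buf = 35 + buf
    step = step - step[ix]
    return ix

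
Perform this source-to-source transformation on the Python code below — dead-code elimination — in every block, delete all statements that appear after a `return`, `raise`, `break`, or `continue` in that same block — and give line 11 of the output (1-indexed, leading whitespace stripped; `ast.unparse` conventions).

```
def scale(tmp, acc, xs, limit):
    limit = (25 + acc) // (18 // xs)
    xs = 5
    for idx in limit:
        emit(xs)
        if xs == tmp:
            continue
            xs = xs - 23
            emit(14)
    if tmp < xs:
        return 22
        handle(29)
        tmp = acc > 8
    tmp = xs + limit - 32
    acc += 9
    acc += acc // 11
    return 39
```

acc += 9

Transformed code:
def scale(tmp, acc, xs, limit):
    limit = (25 + acc) // (18 // xs)
    xs = 5
    for idx in limit:
        emit(xs)
        if xs == tmp:
            continue
    if tmp < xs:
        return 22
    tmp = xs + limit - 32
    acc += 9
    acc += acc // 11
    return 39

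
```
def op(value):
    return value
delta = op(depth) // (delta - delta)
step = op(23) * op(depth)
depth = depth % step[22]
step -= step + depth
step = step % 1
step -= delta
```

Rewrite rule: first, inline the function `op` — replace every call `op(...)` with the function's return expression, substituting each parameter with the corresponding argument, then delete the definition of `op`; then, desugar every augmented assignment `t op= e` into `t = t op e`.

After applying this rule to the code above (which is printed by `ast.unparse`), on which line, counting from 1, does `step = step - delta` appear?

Transformed code:
delta = depth // (delta - delta)
step = 23 * depth
depth = depth % step[22]
step = step - (step + depth)
step = step % 1
step = step - delta

6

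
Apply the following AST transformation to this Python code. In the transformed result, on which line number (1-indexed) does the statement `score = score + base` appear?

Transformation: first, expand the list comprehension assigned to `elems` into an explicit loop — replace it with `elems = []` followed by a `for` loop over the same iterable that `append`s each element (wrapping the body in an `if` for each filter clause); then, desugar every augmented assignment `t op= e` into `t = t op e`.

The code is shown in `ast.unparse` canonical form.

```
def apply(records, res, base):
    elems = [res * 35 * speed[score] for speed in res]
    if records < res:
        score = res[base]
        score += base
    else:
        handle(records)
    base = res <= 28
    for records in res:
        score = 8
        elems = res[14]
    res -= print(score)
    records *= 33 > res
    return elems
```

Transformed code:
def apply(records, res, base):
    elems = []
    for speed in res:
        elems.append(res * 35 * speed[score])
    if records < res:
        score = res[base]
        score = score + base
    else:
        handle(records)
    base = res <= 28
    for records in res:
        score = 8
        elems = res[14]
    res = res - print(score)
    records = records * (33 > res)
    return elems

7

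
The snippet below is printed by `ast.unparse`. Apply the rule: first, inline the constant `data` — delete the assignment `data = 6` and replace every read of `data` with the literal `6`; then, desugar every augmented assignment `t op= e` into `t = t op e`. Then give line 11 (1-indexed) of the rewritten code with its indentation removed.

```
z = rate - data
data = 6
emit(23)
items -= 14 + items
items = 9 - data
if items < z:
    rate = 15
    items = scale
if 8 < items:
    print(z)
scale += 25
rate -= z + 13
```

Transformed code:
z = rate - 6
emit(23)
items = items - (14 + items)
items = 9 - 6
if items < z:
    rate = 15
    items = scale
if 8 < items:
    print(z)
scale = scale + 25
rate = rate - (z + 13)

rate = rate - (z + 13)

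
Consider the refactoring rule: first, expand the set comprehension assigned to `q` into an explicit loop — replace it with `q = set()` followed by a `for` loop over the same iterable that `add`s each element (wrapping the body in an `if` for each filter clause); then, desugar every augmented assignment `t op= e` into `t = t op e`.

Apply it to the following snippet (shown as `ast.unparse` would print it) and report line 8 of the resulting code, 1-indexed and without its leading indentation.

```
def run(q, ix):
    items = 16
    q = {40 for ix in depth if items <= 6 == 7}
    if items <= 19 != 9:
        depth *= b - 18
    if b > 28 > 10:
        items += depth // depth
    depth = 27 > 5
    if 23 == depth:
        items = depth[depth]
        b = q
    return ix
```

Transformed code:
def run(q, ix):
    items = 16
    q = set()
    for ix in depth:
        if items <= 6 == 7:
            q.add(40)
    if items <= 19 != 9:
        depth = depth * (b - 18)
    if b > 28 > 10:
        items = items + depth // depth
    depth = 27 > 5
    if 23 == depth:
        items = depth[depth]
        b = q
    return ix

depth = depth * (b - 18)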